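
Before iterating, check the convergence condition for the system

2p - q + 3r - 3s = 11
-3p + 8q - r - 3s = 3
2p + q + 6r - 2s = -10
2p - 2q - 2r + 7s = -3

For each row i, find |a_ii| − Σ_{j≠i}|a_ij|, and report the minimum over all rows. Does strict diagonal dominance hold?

-5

row 1: |2| − (1+3+3) = -5
row 2: |8| − (3+1+3) = 1
row 3: |6| − (2+1+2) = 1
row 4: |7| − (2+2+2) = 1
minimum over rows = -5 → not strictly diagonally dominant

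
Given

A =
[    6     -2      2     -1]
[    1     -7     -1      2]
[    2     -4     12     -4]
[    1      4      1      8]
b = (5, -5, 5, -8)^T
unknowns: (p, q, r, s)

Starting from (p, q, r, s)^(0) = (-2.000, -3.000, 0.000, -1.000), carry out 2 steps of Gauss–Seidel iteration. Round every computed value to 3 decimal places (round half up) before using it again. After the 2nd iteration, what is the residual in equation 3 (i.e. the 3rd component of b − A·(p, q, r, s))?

Iteration 1:
  p = (5 - (-2)·-3.000 - (2)·0.000 - (-1)·-1.000) / (6) = -0.333
  q = (-5 - (1)·-0.333 - (-1)·0.000 - (2)·-1.000) / (-7) = 0.381
  r = (5 - (2)·-0.333 - (-4)·0.381 - (-4)·-1.000) / (12) = 0.266
  s = (-8 - (1)·-0.333 - (4)·0.381 - (1)·0.266) / (8) = -1.182
Iteration 2:
  p = (5 - (-2)·0.381 - (2)·0.266 - (-1)·-1.182) / (6) = 0.675
  q = (-5 - (1)·0.675 - (-1)·0.266 - (2)·-1.182) / (-7) = 0.435
  r = (5 - (2)·0.675 - (-4)·0.435 - (-4)·-1.182) / (12) = 0.055
  s = (-8 - (1)·0.675 - (4)·0.435 - (1)·0.055) / (8) = -1.309
Residual b − A·x = (0.401, 0.043, -0.506, 0.002)

-0.506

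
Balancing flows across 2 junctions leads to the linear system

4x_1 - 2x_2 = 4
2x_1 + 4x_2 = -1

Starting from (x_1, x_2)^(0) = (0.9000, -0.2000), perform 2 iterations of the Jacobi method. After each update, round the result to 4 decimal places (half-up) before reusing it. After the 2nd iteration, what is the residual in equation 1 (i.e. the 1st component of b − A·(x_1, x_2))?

Iteration 1:
  x_1 = (4 - (-2)·-0.2000) / (4) = 0.9000
  x_2 = (-1 - (2)·0.9000) / (4) = -0.7000
Iteration 2:
  x_1 = (4 - (-2)·-0.7000) / (4) = 0.6500
  x_2 = (-1 - (2)·0.9000) / (4) = -0.7000
Residual b − A·x = (0.0000, 0.5000)

0.0000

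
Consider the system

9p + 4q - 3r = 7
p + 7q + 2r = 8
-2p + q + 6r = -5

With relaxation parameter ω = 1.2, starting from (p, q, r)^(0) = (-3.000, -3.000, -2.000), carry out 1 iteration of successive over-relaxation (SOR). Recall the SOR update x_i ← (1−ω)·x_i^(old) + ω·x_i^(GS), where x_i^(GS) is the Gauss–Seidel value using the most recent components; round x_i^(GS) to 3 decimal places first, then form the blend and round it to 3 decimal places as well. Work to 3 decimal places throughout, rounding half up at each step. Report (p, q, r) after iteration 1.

Iteration 1:
  p: GS value = (7 - (4)·-3.000 - (-3)·-2.000) / (9) = 1.444;  p ← (1−ω)·-3.000 + ω·1.444 = 2.333
  q: GS value = (8 - (1)·2.333 - (2)·-2.000) / (7) = 1.381;  q ← (1−ω)·-3.000 + ω·1.381 = 2.257
  r: GS value = (-5 - (-2)·2.333 - (1)·2.257) / (6) = -0.432;  r ← (1−ω)·-2.000 + ω·-0.432 = -0.118

(2.333, 2.257, -0.118)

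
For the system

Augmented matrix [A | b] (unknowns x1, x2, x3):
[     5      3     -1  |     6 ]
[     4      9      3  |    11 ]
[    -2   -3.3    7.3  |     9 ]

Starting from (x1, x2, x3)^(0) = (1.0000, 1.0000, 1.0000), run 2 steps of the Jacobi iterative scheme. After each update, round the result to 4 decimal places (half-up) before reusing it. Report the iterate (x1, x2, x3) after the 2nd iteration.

(1.3251, 0.2137, 1.6529)

Iteration 1:
  x1 = (6 - (3)·1.0000 - (-1)·1.0000) / (5) = 0.8000
  x2 = (11 - (4)·1.0000 - (3)·1.0000) / (9) = 0.4444
  x3 = (9 - (-2)·1.0000 - (-3.3)·1.0000) / (7.3) = 1.9589
Iteration 2:
  x1 = (6 - (3)·0.4444 - (-1)·1.9589) / (5) = 1.3251
  x2 = (11 - (4)·0.8000 - (3)·1.9589) / (9) = 0.2137
  x3 = (9 - (-2)·0.8000 - (-3.3)·0.4444) / (7.3) = 1.6529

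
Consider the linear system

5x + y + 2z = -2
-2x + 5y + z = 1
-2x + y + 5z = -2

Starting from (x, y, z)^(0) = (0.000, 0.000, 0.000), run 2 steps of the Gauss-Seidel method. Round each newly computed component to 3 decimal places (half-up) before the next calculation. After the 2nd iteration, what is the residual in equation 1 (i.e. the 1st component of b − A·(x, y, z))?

-0.294

Iteration 1:
  x = (-2 - (1)·0.000 - (2)·0.000) / (5) = -0.400
  y = (1 - (-2)·-0.400 - (1)·0.000) / (5) = 0.040
  z = (-2 - (-2)·-0.400 - (1)·0.040) / (5) = -0.568
Iteration 2:
  x = (-2 - (1)·0.040 - (2)·-0.568) / (5) = -0.181
  y = (1 - (-2)·-0.181 - (1)·-0.568) / (5) = 0.241
  z = (-2 - (-2)·-0.181 - (1)·0.241) / (5) = -0.521
Residual b − A·x = (-0.294, -0.046, 0.002)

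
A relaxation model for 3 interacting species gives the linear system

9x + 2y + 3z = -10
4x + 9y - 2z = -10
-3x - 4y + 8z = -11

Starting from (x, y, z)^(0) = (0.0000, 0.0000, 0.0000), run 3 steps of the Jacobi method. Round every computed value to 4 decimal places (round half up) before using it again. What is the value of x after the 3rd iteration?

Iteration 1:
  x = (-10 - (2)·0.0000 - (3)·0.0000) / (9) = -1.1111
  y = (-10 - (4)·0.0000 - (-2)·0.0000) / (9) = -1.1111
  z = (-11 - (-3)·0.0000 - (-4)·0.0000) / (8) = -1.3750
Iteration 2:
  x = (-10 - (2)·-1.1111 - (3)·-1.3750) / (9) = -0.4059
  y = (-10 - (4)·-1.1111 - (-2)·-1.3750) / (9) = -0.9228
  z = (-11 - (-3)·-1.1111 - (-4)·-1.1111) / (8) = -2.3472
Iteration 3:
  x = (-10 - (2)·-0.9228 - (3)·-2.3472) / (9) = -0.1236
  y = (-10 - (4)·-0.4059 - (-2)·-2.3472) / (9) = -1.4523
  z = (-11 - (-3)·-0.4059 - (-4)·-0.9228) / (8) = -1.9886

-0.1236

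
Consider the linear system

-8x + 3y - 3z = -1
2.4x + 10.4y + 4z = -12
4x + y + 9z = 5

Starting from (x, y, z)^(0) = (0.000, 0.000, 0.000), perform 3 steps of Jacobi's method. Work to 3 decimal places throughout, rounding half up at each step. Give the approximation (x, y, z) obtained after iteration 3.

(-0.634, -1.276, 0.940)

Iteration 1:
  x = (-1 - (3)·0.000 - (-3)·0.000) / (-8) = 0.125
  y = (-12 - (2.4)·0.000 - (4)·0.000) / (10.4) = -1.154
  z = (5 - (4)·0.000 - (1)·0.000) / (9) = 0.556
Iteration 2:
  x = (-1 - (3)·-1.154 - (-3)·0.556) / (-8) = -0.516
  y = (-12 - (2.4)·0.125 - (4)·0.556) / (10.4) = -1.397
  z = (5 - (4)·0.125 - (1)·-1.154) / (9) = 0.628
Iteration 3:
  x = (-1 - (3)·-1.397 - (-3)·0.628) / (-8) = -0.634
  y = (-12 - (2.4)·-0.516 - (4)·0.628) / (10.4) = -1.276
  z = (5 - (4)·-0.516 - (1)·-1.397) / (9) = 0.940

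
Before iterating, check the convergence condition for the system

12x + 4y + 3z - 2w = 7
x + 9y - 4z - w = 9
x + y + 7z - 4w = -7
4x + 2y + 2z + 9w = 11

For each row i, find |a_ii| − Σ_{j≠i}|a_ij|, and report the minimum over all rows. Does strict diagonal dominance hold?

1

row 1: |12| − (4+3+2) = 3
row 2: |9| − (1+4+1) = 3
row 3: |7| − (1+1+4) = 1
row 4: |9| − (4+2+2) = 1
minimum over rows = 1 → strictly diagonally dominant (convergence guaranteed)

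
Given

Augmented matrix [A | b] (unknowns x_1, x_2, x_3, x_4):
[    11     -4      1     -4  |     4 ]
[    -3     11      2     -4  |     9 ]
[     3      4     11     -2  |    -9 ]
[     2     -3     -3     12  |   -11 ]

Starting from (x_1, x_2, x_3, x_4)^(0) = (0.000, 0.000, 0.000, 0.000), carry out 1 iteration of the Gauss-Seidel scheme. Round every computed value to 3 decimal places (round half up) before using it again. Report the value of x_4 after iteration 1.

Iteration 1:
  x_1 = (4 - (-4)·0.000 - (1)·0.000 - (-4)·0.000) / (11) = 0.364
  x_2 = (9 - (-3)·0.364 - (2)·0.000 - (-4)·0.000) / (11) = 0.917
  x_3 = (-9 - (3)·0.364 - (4)·0.917 - (-2)·0.000) / (11) = -1.251
  x_4 = (-11 - (2)·0.364 - (-3)·0.917 - (-3)·-1.251) / (12) = -1.061

-1.061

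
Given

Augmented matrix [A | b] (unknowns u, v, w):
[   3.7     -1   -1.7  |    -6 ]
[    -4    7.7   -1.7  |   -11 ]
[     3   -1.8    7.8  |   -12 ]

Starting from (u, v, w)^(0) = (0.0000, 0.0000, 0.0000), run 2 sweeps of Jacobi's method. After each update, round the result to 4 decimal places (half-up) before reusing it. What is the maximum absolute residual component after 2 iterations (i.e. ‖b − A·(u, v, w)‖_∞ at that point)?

Iteration 1:
  u = (-6 - (-1)·0.0000 - (-1.7)·0.0000) / (3.7) = -1.6216
  v = (-11 - (-4)·0.0000 - (-1.7)·0.0000) / (7.7) = -1.4286
  w = (-12 - (3)·0.0000 - (-1.8)·0.0000) / (7.8) = -1.5385
Iteration 2:
  u = (-6 - (-1)·-1.4286 - (-1.7)·-1.5385) / (3.7) = -2.7146
  v = (-11 - (-4)·-1.6216 - (-1.7)·-1.5385) / (7.7) = -2.6106
  w = (-12 - (3)·-1.6216 - (-1.8)·-1.4286) / (7.8) = -1.2444
Residual b − A·x = (-0.6821, -3.8723, 1.1510); ∞-norm = 3.8723

3.8723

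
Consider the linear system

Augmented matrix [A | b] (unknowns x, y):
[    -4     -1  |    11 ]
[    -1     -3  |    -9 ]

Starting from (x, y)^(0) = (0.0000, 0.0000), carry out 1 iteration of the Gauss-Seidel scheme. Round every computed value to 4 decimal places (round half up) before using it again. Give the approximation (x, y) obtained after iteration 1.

Iteration 1:
  x = (11 - (-1)·0.0000) / (-4) = -2.7500
  y = (-9 - (-1)·-2.7500) / (-3) = 3.9167

(-2.7500, 3.9167)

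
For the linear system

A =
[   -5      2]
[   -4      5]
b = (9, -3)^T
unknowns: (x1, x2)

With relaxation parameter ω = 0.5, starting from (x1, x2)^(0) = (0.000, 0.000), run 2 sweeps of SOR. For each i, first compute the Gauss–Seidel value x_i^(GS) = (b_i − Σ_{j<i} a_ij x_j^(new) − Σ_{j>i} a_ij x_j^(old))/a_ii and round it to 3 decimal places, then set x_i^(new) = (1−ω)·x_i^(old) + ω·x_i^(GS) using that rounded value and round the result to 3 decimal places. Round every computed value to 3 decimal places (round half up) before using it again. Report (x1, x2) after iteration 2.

(-1.482, -1.223)

Iteration 1:
  x1: GS value = (9 - (2)·0.000) / (-5) = -1.800;  x1 ← (1−ω)·0.000 + ω·-1.800 = -0.900
  x2: GS value = (-3 - (-4)·-0.900) / (5) = -1.320;  x2 ← (1−ω)·0.000 + ω·-1.320 = -0.660
Iteration 2:
  x1: GS value = (9 - (2)·-0.660) / (-5) = -2.064;  x1 ← (1−ω)·-0.900 + ω·-2.064 = -1.482
  x2: GS value = (-3 - (-4)·-1.482) / (5) = -1.786;  x2 ← (1−ω)·-0.660 + ω·-1.786 = -1.223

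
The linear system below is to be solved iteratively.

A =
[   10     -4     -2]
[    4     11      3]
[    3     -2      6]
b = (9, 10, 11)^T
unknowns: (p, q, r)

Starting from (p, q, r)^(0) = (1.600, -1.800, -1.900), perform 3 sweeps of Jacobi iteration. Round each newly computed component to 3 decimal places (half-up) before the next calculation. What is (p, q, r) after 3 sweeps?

(1.689, -0.177, 1.459)

Iteration 1:
  p = (9 - (-4)·-1.800 - (-2)·-1.900) / (10) = -0.200
  q = (10 - (4)·1.600 - (3)·-1.900) / (11) = 0.845
  r = (11 - (3)·1.600 - (-2)·-1.800) / (6) = 0.433
Iteration 2:
  p = (9 - (-4)·0.845 - (-2)·0.433) / (10) = 1.325
  q = (10 - (4)·-0.200 - (3)·0.433) / (11) = 0.864
  r = (11 - (3)·-0.200 - (-2)·0.845) / (6) = 2.215
Iteration 3:
  p = (9 - (-4)·0.864 - (-2)·2.215) / (10) = 1.689
  q = (10 - (4)·1.325 - (3)·2.215) / (11) = -0.177
  r = (11 - (3)·1.325 - (-2)·0.864) / (6) = 1.459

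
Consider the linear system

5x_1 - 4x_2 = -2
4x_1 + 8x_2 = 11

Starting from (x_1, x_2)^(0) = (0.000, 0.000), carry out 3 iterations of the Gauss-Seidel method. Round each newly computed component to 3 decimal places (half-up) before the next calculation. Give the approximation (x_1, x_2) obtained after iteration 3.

(0.356, 1.197)

Iteration 1:
  x_1 = (-2 - (-4)·0.000) / (5) = -0.400
  x_2 = (11 - (4)·-0.400) / (8) = 1.575
Iteration 2:
  x_1 = (-2 - (-4)·1.575) / (5) = 0.860
  x_2 = (11 - (4)·0.860) / (8) = 0.945
Iteration 3:
  x_1 = (-2 - (-4)·0.945) / (5) = 0.356
  x_2 = (11 - (4)·0.356) / (8) = 1.197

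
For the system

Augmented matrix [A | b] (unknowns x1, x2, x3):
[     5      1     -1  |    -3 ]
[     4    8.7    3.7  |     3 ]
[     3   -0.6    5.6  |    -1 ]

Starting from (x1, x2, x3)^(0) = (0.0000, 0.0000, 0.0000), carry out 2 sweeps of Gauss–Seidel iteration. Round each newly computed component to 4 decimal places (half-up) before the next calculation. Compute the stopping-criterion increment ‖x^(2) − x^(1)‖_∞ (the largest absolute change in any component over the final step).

0.0823

Iteration 1:
  x1 = (-3 - (1)·0.0000 - (-1)·0.0000) / (5) = -0.6000
  x2 = (3 - (4)·-0.6000 - (3.7)·0.0000) / (8.7) = 0.6207
  x3 = (-1 - (3)·-0.6000 - (-0.6)·0.6207) / (5.6) = 0.2094
Iteration 2:
  x1 = (-3 - (1)·0.6207 - (-1)·0.2094) / (5) = -0.6823
  x2 = (3 - (4)·-0.6823 - (3.7)·0.2094) / (8.7) = 0.5695
  x3 = (-1 - (3)·-0.6823 - (-0.6)·0.5695) / (5.6) = 0.2480
Change: (-0.0823, -0.0512, 0.0386) → max |·| = 0.0823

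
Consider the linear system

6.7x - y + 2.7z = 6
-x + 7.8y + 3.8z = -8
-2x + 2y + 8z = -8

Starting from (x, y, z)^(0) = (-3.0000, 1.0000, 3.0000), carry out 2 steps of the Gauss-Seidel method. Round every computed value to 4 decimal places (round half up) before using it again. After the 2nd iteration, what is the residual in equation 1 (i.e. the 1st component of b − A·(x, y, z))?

2.3938

Iteration 1:
  x = (6 - (-1)·1.0000 - (2.7)·3.0000) / (6.7) = -0.1642
  y = (-8 - (-1)·-0.1642 - (3.8)·3.0000) / (7.8) = -2.5082
  z = (-8 - (-2)·-0.1642 - (2)·-2.5082) / (8) = -0.4140
Iteration 2:
  x = (6 - (-1)·-2.5082 - (2.7)·-0.4140) / (6.7) = 0.6880
  y = (-8 - (-1)·0.6880 - (3.8)·-0.4140) / (7.8) = -0.7357
  z = (-8 - (-2)·0.6880 - (2)·-0.7357) / (8) = -0.6441
Residual b − A·x = (2.3938, 0.8740, 0.0002)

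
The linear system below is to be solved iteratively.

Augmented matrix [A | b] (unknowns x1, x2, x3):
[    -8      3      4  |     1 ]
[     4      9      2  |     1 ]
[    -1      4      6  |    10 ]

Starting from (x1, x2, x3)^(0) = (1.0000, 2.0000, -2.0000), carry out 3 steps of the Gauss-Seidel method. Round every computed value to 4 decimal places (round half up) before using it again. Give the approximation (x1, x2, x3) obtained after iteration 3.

Iteration 1:
  x1 = (1 - (3)·2.0000 - (4)·-2.0000) / (-8) = -0.3750
  x2 = (1 - (4)·-0.3750 - (2)·-2.0000) / (9) = 0.7222
  x3 = (10 - (-1)·-0.3750 - (4)·0.7222) / (6) = 1.1227
Iteration 2:
  x1 = (1 - (3)·0.7222 - (4)·1.1227) / (-8) = 0.7072
  x2 = (1 - (4)·0.7072 - (2)·1.1227) / (9) = -0.4527
  x3 = (10 - (-1)·0.7072 - (4)·-0.4527) / (6) = 2.0863
Iteration 3:
  x1 = (1 - (3)·-0.4527 - (4)·2.0863) / (-8) = 0.7484
  x2 = (1 - (4)·0.7484 - (2)·2.0863) / (9) = -0.6851
  x3 = (10 - (-1)·0.7484 - (4)·-0.6851) / (6) = 2.2481

(0.7484, -0.6851, 2.2481)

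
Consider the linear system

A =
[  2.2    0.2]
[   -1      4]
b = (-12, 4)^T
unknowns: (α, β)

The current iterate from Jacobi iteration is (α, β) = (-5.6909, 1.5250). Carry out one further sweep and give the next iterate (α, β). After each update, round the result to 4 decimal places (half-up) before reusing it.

One sweep:
  α = (-12 - (0.2)·1.5250) / (2.2) = -5.5932
  β = (4 - (-1)·-5.6909) / (4) = -0.4227

(-5.5932, -0.4227)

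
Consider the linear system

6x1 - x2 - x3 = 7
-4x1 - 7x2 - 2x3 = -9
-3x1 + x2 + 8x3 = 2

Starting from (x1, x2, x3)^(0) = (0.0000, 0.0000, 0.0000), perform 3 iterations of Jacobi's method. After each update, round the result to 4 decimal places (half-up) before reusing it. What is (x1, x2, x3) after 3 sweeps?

Iteration 1:
  x1 = (7 - (-1)·0.0000 - (-1)·0.0000) / (6) = 1.1667
  x2 = (-9 - (-4)·0.0000 - (-2)·0.0000) / (-7) = 1.2857
  x3 = (2 - (-3)·0.0000 - (1)·0.0000) / (8) = 0.2500
Iteration 2:
  x1 = (7 - (-1)·1.2857 - (-1)·0.2500) / (6) = 1.4226
  x2 = (-9 - (-4)·1.1667 - (-2)·0.2500) / (-7) = 0.5476
  x3 = (2 - (-3)·1.1667 - (1)·1.2857) / (8) = 0.5268
Iteration 3:
  x1 = (7 - (-1)·0.5476 - (-1)·0.5268) / (6) = 1.3457
  x2 = (-9 - (-4)·1.4226 - (-2)·0.5268) / (-7) = 0.3223
  x3 = (2 - (-3)·1.4226 - (1)·0.5476) / (8) = 0.7150

(1.3457, 0.3223, 0.7150)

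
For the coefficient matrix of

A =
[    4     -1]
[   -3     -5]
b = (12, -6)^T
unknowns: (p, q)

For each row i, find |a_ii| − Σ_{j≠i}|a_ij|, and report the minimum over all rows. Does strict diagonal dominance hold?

row 1: |4| − (1) = 3
row 2: |-5| − (3) = 2
minimum over rows = 2 → strictly diagonally dominant (convergence guaranteed)

2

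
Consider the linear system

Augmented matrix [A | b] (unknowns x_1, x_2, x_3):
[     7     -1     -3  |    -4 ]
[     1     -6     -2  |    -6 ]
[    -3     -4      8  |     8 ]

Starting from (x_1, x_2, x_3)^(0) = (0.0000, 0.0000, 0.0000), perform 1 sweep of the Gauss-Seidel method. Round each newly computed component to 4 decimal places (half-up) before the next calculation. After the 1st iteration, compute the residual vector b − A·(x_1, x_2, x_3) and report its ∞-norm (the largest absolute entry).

4.6189

Iteration 1:
  x_1 = (-4 - (-1)·0.0000 - (-3)·0.0000) / (7) = -0.5714
  x_2 = (-6 - (1)·-0.5714 - (-2)·0.0000) / (-6) = 0.9048
  x_3 = (8 - (-3)·-0.5714 - (-4)·0.9048) / (8) = 1.2381
Residual b − A·x = (4.6189, 2.4764, 0.0002); ∞-norm = 4.6189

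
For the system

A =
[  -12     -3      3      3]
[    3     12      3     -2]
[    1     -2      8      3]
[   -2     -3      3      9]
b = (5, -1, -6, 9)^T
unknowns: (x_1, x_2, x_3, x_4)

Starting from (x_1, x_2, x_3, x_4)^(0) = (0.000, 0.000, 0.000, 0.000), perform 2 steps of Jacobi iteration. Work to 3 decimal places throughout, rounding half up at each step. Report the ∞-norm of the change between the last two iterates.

Iteration 1:
  x_1 = (5 - (-3)·0.000 - (3)·0.000 - (3)·0.000) / (-12) = -0.417
  x_2 = (-1 - (3)·0.000 - (3)·0.000 - (-2)·0.000) / (12) = -0.083
  x_3 = (-6 - (1)·0.000 - (-2)·0.000 - (3)·0.000) / (8) = -0.750
  x_4 = (9 - (-2)·0.000 - (-3)·0.000 - (3)·0.000) / (9) = 1.000
Iteration 2:
  x_1 = (5 - (-3)·-0.083 - (3)·-0.750 - (3)·1.000) / (-12) = -0.333
  x_2 = (-1 - (3)·-0.417 - (3)·-0.750 - (-2)·1.000) / (12) = 0.375
  x_3 = (-6 - (1)·-0.417 - (-2)·-0.083 - (3)·1.000) / (8) = -1.094
  x_4 = (9 - (-2)·-0.417 - (-3)·-0.083 - (3)·-0.750) / (9) = 1.130
Change: (0.084, 0.458, -0.344, 0.130) → max |·| = 0.458

0.458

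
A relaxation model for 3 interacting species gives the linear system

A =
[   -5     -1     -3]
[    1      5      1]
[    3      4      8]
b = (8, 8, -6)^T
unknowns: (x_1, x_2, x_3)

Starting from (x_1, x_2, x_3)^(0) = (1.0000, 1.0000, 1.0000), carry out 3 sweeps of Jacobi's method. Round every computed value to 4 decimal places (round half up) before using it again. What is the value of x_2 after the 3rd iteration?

1.8630

Iteration 1:
  x_1 = (8 - (-1)·1.0000 - (-3)·1.0000) / (-5) = -2.4000
  x_2 = (8 - (1)·1.0000 - (1)·1.0000) / (5) = 1.2000
  x_3 = (-6 - (3)·1.0000 - (4)·1.0000) / (8) = -1.6250
Iteration 2:
  x_1 = (8 - (-1)·1.2000 - (-3)·-1.6250) / (-5) = -0.8650
  x_2 = (8 - (1)·-2.4000 - (1)·-1.6250) / (5) = 2.4050
  x_3 = (-6 - (3)·-2.4000 - (4)·1.2000) / (8) = -0.4500
Iteration 3:
  x_1 = (8 - (-1)·2.4050 - (-3)·-0.4500) / (-5) = -1.8110
  x_2 = (8 - (1)·-0.8650 - (1)·-0.4500) / (5) = 1.8630
  x_3 = (-6 - (3)·-0.8650 - (4)·2.4050) / (8) = -1.6281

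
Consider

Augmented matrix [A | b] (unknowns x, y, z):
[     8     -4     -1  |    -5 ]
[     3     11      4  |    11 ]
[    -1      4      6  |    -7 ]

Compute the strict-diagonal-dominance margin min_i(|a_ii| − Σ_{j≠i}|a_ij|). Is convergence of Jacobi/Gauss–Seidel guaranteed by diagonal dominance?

1

row 1: |8| − (4+1) = 3
row 2: |11| − (3+4) = 4
row 3: |6| − (1+4) = 1
minimum over rows = 1 → strictly diagonally dominant (convergence guaranteed)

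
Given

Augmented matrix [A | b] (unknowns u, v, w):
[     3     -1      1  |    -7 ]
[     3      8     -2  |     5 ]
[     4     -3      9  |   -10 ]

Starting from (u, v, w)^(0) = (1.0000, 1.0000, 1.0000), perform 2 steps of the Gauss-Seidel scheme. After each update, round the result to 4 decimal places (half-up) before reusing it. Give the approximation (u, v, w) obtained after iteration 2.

(-1.9197, 1.4722, 0.2328)

Iteration 1:
  u = (-7 - (-1)·1.0000 - (1)·1.0000) / (3) = -2.3333
  v = (5 - (3)·-2.3333 - (-2)·1.0000) / (8) = 1.7500
  w = (-10 - (4)·-2.3333 - (-3)·1.7500) / (9) = 0.5092
Iteration 2:
  u = (-7 - (-1)·1.7500 - (1)·0.5092) / (3) = -1.9197
  v = (5 - (3)·-1.9197 - (-2)·0.5092) / (8) = 1.4722
  w = (-10 - (4)·-1.9197 - (-3)·1.4722) / (9) = 0.2328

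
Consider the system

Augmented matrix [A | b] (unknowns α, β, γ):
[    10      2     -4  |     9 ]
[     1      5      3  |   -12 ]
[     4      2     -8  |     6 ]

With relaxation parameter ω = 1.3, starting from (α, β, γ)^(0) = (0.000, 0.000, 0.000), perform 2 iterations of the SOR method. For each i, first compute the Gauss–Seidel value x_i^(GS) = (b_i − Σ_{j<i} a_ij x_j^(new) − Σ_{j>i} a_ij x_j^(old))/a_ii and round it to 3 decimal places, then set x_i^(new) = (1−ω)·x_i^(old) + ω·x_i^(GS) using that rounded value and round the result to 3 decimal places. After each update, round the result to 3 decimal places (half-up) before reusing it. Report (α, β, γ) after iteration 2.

(1.019, -1.323, -0.344)

Iteration 1:
  α: GS value = (9 - (2)·0.000 - (-4)·0.000) / (10) = 0.900;  α ← (1−ω)·0.000 + ω·0.900 = 1.170
  β: GS value = (-12 - (1)·1.170 - (3)·0.000) / (5) = -2.634;  β ← (1−ω)·0.000 + ω·-2.634 = -3.424
  γ: GS value = (6 - (4)·1.170 - (2)·-3.424) / (-8) = -1.021;  γ ← (1−ω)·0.000 + ω·-1.021 = -1.327
Iteration 2:
  α: GS value = (9 - (2)·-3.424 - (-4)·-1.327) / (10) = 1.054;  α ← (1−ω)·1.170 + ω·1.054 = 1.019
  β: GS value = (-12 - (1)·1.019 - (3)·-1.327) / (5) = -1.808;  β ← (1−ω)·-3.424 + ω·-1.808 = -1.323
  γ: GS value = (6 - (4)·1.019 - (2)·-1.323) / (-8) = -0.571;  γ ← (1−ω)·-1.327 + ω·-0.571 = -0.344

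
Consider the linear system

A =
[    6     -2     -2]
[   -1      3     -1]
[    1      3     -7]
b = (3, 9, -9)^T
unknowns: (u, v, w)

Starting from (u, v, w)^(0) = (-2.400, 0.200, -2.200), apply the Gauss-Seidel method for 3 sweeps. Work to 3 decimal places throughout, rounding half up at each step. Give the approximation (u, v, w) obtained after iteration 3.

Iteration 1:
  u = (3 - (-2)·0.200 - (-2)·-2.200) / (6) = -0.167
  v = (9 - (-1)·-0.167 - (-1)·-2.200) / (3) = 2.211
  w = (-9 - (1)·-0.167 - (3)·2.211) / (-7) = 2.209
Iteration 2:
  u = (3 - (-2)·2.211 - (-2)·2.209) / (6) = 1.973
  v = (9 - (-1)·1.973 - (-1)·2.209) / (3) = 4.394
  w = (-9 - (1)·1.973 - (3)·4.394) / (-7) = 3.451
Iteration 3:
  u = (3 - (-2)·4.394 - (-2)·3.451) / (6) = 3.115
  v = (9 - (-1)·3.115 - (-1)·3.451) / (3) = 5.189
  w = (-9 - (1)·3.115 - (3)·5.189) / (-7) = 3.955

(3.115, 5.189, 3.955)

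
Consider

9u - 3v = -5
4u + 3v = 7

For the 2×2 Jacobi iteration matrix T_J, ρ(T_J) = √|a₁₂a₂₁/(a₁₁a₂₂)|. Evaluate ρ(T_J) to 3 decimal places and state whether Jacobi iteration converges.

a₁₂a₂₁/(a₁₁a₂₂) = (-3)·(4) / ((9)·(3)) = -0.444444
ρ = √|-0.444444| = √0.444444 = 0.667
ρ < 1, so Jacobi converges

0.667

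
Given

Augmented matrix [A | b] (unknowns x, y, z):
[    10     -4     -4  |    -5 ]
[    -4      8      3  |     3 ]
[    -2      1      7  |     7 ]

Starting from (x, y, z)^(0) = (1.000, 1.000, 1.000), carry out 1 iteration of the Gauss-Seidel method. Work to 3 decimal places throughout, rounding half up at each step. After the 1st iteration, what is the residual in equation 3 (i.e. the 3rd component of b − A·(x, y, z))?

Iteration 1:
  x = (-5 - (-4)·1.000 - (-4)·1.000) / (10) = 0.300
  y = (3 - (-4)·0.300 - (3)·1.000) / (8) = 0.150
  z = (7 - (-2)·0.300 - (1)·0.150) / (7) = 1.064
Residual b − A·x = (-3.144, -0.192, 0.002)

0.002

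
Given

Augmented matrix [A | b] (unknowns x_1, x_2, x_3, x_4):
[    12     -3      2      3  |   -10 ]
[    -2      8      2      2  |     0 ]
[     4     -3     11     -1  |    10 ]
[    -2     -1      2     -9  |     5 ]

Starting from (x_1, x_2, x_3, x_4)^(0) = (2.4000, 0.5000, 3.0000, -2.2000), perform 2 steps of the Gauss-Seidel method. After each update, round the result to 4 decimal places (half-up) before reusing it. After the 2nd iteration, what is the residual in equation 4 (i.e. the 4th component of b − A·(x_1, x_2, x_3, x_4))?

Iteration 1:
  x_1 = (-10 - (-3)·0.5000 - (2)·3.0000 - (3)·-2.2000) / (12) = -0.6583
  x_2 = (0 - (-2)·-0.6583 - (2)·3.0000 - (2)·-2.2000) / (8) = -0.3646
  x_3 = (10 - (4)·-0.6583 - (-3)·-0.3646 - (-1)·-2.2000) / (11) = 0.8490
  x_4 = (5 - (-2)·-0.6583 - (-1)·-0.3646 - (2)·0.8490) / (-9) = -0.1801
Iteration 2:
  x_1 = (-10 - (-3)·-0.3646 - (2)·0.8490 - (3)·-0.1801) / (12) = -1.0210
  x_2 = (0 - (-2)·-1.0210 - (2)·0.8490 - (2)·-0.1801) / (8) = -0.4225
  x_3 = (10 - (4)·-1.0210 - (-3)·-0.4225 - (-1)·-0.1801) / (11) = 1.1488
  x_4 = (5 - (-2)·-1.0210 - (-1)·-0.4225 - (2)·1.1488) / (-9) = -0.0264
Residual b − A·x = (-1.2339, -0.9068, 0.1533, 0.0003)

0.0003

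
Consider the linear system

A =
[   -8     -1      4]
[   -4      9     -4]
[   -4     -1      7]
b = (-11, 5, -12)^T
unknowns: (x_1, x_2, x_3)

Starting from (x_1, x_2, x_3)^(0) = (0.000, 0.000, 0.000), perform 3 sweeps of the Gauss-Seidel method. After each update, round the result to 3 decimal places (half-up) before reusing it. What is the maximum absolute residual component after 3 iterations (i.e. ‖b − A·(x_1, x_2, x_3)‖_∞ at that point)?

Iteration 1:
  x_1 = (-11 - (-1)·0.000 - (4)·0.000) / (-8) = 1.375
  x_2 = (5 - (-4)·1.375 - (-4)·0.000) / (9) = 1.167
  x_3 = (-12 - (-4)·1.375 - (-1)·1.167) / (7) = -0.762
Iteration 2:
  x_1 = (-11 - (-1)·1.167 - (4)·-0.762) / (-8) = 0.848
  x_2 = (5 - (-4)·0.848 - (-4)·-0.762) / (9) = 0.594
  x_3 = (-12 - (-4)·0.848 - (-1)·0.594) / (7) = -1.145
Iteration 3:
  x_1 = (-11 - (-1)·0.594 - (4)·-1.145) / (-8) = 0.728
  x_2 = (5 - (-4)·0.728 - (-4)·-1.145) / (9) = 0.370
  x_3 = (-12 - (-4)·0.728 - (-1)·0.370) / (7) = -1.245
Residual b − A·x = (0.174, -0.398, -0.003); ∞-norm = 0.398

0.398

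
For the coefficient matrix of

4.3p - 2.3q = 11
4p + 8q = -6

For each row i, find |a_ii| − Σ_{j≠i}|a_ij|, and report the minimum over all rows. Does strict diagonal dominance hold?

row 1: |4.3| − (2.3) = 2
row 2: |8| − (4) = 4
minimum over rows = 2 → strictly diagonally dominant (convergence guaranteed)

2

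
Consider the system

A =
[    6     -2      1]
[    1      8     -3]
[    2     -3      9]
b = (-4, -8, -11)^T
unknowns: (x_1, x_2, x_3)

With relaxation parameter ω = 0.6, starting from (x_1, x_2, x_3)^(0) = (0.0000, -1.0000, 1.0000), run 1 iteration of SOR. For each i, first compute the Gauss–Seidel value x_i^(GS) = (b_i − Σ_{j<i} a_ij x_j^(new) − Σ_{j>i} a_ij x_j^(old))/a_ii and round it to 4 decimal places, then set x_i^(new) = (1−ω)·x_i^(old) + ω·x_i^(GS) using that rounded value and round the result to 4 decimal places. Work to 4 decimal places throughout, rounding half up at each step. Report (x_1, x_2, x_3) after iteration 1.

(-0.7000, -0.7225, -0.3845)

Iteration 1:
  x_1: GS value = (-4 - (-2)·-1.0000 - (1)·1.0000) / (6) = -1.1667;  x_1 ← (1−ω)·0.0000 + ω·-1.1667 = -0.7000
  x_2: GS value = (-8 - (1)·-0.7000 - (-3)·1.0000) / (8) = -0.5375;  x_2 ← (1−ω)·-1.0000 + ω·-0.5375 = -0.7225
  x_3: GS value = (-11 - (2)·-0.7000 - (-3)·-0.7225) / (9) = -1.3075;  x_3 ← (1−ω)·1.0000 + ω·-1.3075 = -0.3845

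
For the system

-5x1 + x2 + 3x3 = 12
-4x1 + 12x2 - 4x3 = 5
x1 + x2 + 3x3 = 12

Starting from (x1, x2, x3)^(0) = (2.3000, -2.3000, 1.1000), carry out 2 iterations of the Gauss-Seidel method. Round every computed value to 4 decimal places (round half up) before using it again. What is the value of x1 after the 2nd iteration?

Iteration 1:
  x1 = (12 - (1)·-2.3000 - (3)·1.1000) / (-5) = -2.2000
  x2 = (5 - (-4)·-2.2000 - (-4)·1.1000) / (12) = 0.0500
  x3 = (12 - (1)·-2.2000 - (1)·0.0500) / (3) = 4.7167
Iteration 2:
  x1 = (12 - (1)·0.0500 - (3)·4.7167) / (-5) = 0.4400
  x2 = (5 - (-4)·0.4400 - (-4)·4.7167) / (12) = 2.1356
  x3 = (12 - (1)·0.4400 - (1)·2.1356) / (3) = 3.1415

0.4400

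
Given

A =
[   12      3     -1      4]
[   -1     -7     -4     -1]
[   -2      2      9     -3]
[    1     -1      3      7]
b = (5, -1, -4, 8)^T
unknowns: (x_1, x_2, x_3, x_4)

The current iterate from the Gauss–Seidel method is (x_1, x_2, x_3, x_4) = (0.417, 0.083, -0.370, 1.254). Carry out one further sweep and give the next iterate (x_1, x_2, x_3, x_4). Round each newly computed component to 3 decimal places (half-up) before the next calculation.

(-0.053, 0.183, -0.079, 1.210)

One sweep:
  x_1 = (5 - (3)·0.083 - (-1)·-0.370 - (4)·1.254) / (12) = -0.053
  x_2 = (-1 - (-1)·-0.053 - (-4)·-0.370 - (-1)·1.254) / (-7) = 0.183
  x_3 = (-4 - (-2)·-0.053 - (2)·0.183 - (-3)·1.254) / (9) = -0.079
  x_4 = (8 - (1)·-0.053 - (-1)·0.183 - (3)·-0.079) / (7) = 1.210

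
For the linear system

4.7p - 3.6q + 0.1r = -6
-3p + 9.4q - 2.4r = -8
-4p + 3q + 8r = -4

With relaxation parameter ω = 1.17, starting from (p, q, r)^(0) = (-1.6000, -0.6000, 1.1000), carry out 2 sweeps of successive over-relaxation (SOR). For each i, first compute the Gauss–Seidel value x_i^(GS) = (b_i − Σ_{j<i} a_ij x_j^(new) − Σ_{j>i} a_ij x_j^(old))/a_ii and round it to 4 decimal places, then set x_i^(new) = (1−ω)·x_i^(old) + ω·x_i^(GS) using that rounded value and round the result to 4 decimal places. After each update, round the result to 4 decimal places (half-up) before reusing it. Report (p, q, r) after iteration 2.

Iteration 1:
  p: GS value = (-6 - (-3.6)·-0.6000 - (0.1)·1.1000) / (4.7) = -1.7596;  p ← (1−ω)·-1.6000 + ω·-1.7596 = -1.7867
  q: GS value = (-8 - (-3)·-1.7867 - (-2.4)·1.1000) / (9.4) = -1.1404;  q ← (1−ω)·-0.6000 + ω·-1.1404 = -1.2323
  r: GS value = (-4 - (-4)·-1.7867 - (3)·-1.2323) / (8) = -0.9312;  r ← (1−ω)·1.1000 + ω·-0.9312 = -1.2765
Iteration 2:
  p: GS value = (-6 - (-3.6)·-1.2323 - (0.1)·-1.2765) / (4.7) = -2.1933;  p ← (1−ω)·-1.7867 + ω·-2.1933 = -2.2624
  q: GS value = (-8 - (-3)·-2.2624 - (-2.4)·-1.2765) / (9.4) = -1.8990;  q ← (1−ω)·-1.2323 + ω·-1.8990 = -2.0123
  r: GS value = (-4 - (-4)·-2.2624 - (3)·-2.0123) / (8) = -0.8766;  r ← (1−ω)·-1.2765 + ω·-0.8766 = -0.8086

(-2.2624, -2.0123, -0.8086)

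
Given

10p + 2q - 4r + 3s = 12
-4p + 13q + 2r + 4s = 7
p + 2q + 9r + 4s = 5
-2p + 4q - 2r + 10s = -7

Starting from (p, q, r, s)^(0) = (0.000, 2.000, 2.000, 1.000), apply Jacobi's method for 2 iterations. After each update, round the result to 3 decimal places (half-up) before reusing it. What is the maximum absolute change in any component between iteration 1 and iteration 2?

1.405

Iteration 1:
  p = (12 - (2)·2.000 - (-4)·2.000 - (3)·1.000) / (10) = 1.300
  q = (7 - (-4)·0.000 - (2)·2.000 - (4)·1.000) / (13) = -0.077
  r = (5 - (1)·0.000 - (2)·2.000 - (4)·1.000) / (9) = -0.333
  s = (-7 - (-2)·0.000 - (4)·2.000 - (-2)·2.000) / (10) = -1.100
Iteration 2:
  p = (12 - (2)·-0.077 - (-4)·-0.333 - (3)·-1.100) / (10) = 1.412
  q = (7 - (-4)·1.300 - (2)·-0.333 - (4)·-1.100) / (13) = 1.328
  r = (5 - (1)·1.300 - (2)·-0.077 - (4)·-1.100) / (9) = 0.917
  s = (-7 - (-2)·1.300 - (4)·-0.077 - (-2)·-0.333) / (10) = -0.476
Change: (0.112, 1.405, 1.250, 0.624) → max |·| = 1.405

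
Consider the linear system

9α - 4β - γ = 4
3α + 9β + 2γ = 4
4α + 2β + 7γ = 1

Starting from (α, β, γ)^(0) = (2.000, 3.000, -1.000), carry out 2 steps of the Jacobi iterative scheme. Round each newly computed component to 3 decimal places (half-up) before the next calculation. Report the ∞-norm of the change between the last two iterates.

1.429

Iteration 1:
  α = (4 - (-4)·3.000 - (-1)·-1.000) / (9) = 1.667
  β = (4 - (3)·2.000 - (2)·-1.000) / (9) = 0.000
  γ = (1 - (4)·2.000 - (2)·3.000) / (7) = -1.857
Iteration 2:
  α = (4 - (-4)·0.000 - (-1)·-1.857) / (9) = 0.238
  β = (4 - (3)·1.667 - (2)·-1.857) / (9) = 0.301
  γ = (1 - (4)·1.667 - (2)·0.000) / (7) = -0.810
Change: (-1.429, 0.301, 1.047) → max |·| = 1.429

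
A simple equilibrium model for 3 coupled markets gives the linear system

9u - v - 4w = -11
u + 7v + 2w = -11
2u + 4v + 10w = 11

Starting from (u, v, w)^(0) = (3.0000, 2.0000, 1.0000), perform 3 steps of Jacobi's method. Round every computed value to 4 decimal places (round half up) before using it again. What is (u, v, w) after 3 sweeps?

Iteration 1:
  u = (-11 - (-1)·2.0000 - (-4)·1.0000) / (9) = -0.5556
  v = (-11 - (1)·3.0000 - (2)·1.0000) / (7) = -2.2857
  w = (11 - (2)·3.0000 - (4)·2.0000) / (10) = -0.3000
Iteration 2:
  u = (-11 - (-1)·-2.2857 - (-4)·-0.3000) / (9) = -1.6095
  v = (-11 - (1)·-0.5556 - (2)·-0.3000) / (7) = -1.4063
  w = (11 - (2)·-0.5556 - (4)·-2.2857) / (10) = 2.1254
Iteration 3:
  u = (-11 - (-1)·-1.4063 - (-4)·2.1254) / (9) = -0.4339
  v = (-11 - (1)·-1.6095 - (2)·2.1254) / (7) = -1.9488
  w = (11 - (2)·-1.6095 - (4)·-1.4063) / (10) = 1.9844

(-0.4339, -1.9488, 1.9844)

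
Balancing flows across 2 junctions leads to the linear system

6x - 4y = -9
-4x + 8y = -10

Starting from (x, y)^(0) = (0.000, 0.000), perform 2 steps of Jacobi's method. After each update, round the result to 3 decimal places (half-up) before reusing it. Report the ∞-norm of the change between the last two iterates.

0.833

Iteration 1:
  x = (-9 - (-4)·0.000) / (6) = -1.500
  y = (-10 - (-4)·0.000) / (8) = -1.250
Iteration 2:
  x = (-9 - (-4)·-1.250) / (6) = -2.333
  y = (-10 - (-4)·-1.500) / (8) = -2.000
Change: (-0.833, -0.750) → max |·| = 0.833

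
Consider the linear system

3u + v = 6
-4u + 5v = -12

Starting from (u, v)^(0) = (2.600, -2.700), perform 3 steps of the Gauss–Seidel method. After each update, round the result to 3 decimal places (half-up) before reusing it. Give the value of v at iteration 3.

Iteration 1:
  u = (6 - (1)·-2.700) / (3) = 2.900
  v = (-12 - (-4)·2.900) / (5) = -0.080
Iteration 2:
  u = (6 - (1)·-0.080) / (3) = 2.027
  v = (-12 - (-4)·2.027) / (5) = -0.778
Iteration 3:
  u = (6 - (1)·-0.778) / (3) = 2.259
  v = (-12 - (-4)·2.259) / (5) = -0.593

-0.593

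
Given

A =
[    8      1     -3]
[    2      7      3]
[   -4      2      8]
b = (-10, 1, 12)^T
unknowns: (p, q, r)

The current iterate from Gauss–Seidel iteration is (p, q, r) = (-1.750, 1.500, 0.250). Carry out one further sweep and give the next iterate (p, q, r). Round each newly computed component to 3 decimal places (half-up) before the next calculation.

One sweep:
  p = (-10 - (1)·1.500 - (-3)·0.250) / (8) = -1.344
  q = (1 - (2)·-1.344 - (3)·0.250) / (7) = 0.420
  r = (12 - (-4)·-1.344 - (2)·0.420) / (8) = 0.723

(-1.344, 0.420, 0.723)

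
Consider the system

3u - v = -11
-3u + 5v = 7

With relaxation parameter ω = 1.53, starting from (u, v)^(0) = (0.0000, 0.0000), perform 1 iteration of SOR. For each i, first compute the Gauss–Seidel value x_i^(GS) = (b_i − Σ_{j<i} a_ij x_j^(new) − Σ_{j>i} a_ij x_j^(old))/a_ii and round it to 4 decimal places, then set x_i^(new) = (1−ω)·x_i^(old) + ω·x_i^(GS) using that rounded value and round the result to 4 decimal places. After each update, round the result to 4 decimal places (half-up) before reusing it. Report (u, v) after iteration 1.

Iteration 1:
  u: GS value = (-11 - (-1)·0.0000) / (3) = -3.6667;  u ← (1−ω)·0.0000 + ω·-3.6667 = -5.6101
  v: GS value = (7 - (-3)·-5.6101) / (5) = -1.9661;  v ← (1−ω)·0.0000 + ω·-1.9661 = -3.0081

(-5.6101, -3.0081)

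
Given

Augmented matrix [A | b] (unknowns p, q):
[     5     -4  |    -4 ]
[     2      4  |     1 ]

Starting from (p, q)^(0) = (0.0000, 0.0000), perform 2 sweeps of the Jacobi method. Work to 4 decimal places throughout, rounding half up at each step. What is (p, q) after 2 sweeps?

(-0.6000, 0.6500)

Iteration 1:
  p = (-4 - (-4)·0.0000) / (5) = -0.8000
  q = (1 - (2)·0.0000) / (4) = 0.2500
Iteration 2:
  p = (-4 - (-4)·0.2500) / (5) = -0.6000
  q = (1 - (2)·-0.8000) / (4) = 0.6500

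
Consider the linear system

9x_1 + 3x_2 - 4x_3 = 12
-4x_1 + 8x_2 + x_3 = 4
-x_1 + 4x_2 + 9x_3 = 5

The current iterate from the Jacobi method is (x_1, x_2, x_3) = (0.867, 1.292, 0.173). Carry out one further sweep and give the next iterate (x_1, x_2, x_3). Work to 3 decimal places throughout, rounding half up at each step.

(0.980, 0.912, 0.078)

One sweep:
  x_1 = (12 - (3)·1.292 - (-4)·0.173) / (9) = 0.980
  x_2 = (4 - (-4)·0.867 - (1)·0.173) / (8) = 0.912
  x_3 = (5 - (-1)·0.867 - (4)·1.292) / (9) = 0.078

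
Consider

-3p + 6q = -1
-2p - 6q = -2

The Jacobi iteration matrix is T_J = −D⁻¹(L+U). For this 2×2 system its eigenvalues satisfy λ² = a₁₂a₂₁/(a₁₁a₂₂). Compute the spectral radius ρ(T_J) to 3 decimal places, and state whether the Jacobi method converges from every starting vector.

0.816

a₁₂a₂₁/(a₁₁a₂₂) = (6)·(-2) / ((-3)·(-6)) = -0.666667
ρ = √|-0.666667| = √0.666667 = 0.816
ρ < 1, so Jacobi converges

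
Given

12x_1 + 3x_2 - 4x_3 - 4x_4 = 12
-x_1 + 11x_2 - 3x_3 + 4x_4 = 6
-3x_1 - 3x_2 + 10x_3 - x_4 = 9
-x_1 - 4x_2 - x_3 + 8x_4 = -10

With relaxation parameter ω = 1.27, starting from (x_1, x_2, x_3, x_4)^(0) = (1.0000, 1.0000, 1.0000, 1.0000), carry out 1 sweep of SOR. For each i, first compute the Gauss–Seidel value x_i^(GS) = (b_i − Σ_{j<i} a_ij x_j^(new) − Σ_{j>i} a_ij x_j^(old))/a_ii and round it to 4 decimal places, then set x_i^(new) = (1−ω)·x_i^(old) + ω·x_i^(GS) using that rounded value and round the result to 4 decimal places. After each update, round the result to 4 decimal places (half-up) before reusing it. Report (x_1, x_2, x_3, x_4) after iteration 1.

Iteration 1:
  x_1: GS value = (12 - (3)·1.0000 - (-4)·1.0000 - (-4)·1.0000) / (12) = 1.4167;  x_1 ← (1−ω)·1.0000 + ω·1.4167 = 1.5292
  x_2: GS value = (6 - (-1)·1.5292 - (-3)·1.0000 - (4)·1.0000) / (11) = 0.5936;  x_2 ← (1−ω)·1.0000 + ω·0.5936 = 0.4839
  x_3: GS value = (9 - (-3)·1.5292 - (-3)·0.4839 - (-1)·1.0000) / (10) = 1.6039;  x_3 ← (1−ω)·1.0000 + ω·1.6039 = 1.7670
  x_4: GS value = (-10 - (-1)·1.5292 - (-4)·0.4839 - (-1)·1.7670) / (8) = -0.5960;  x_4 ← (1−ω)·1.0000 + ω·-0.5960 = -1.0269

(1.5292, 0.4839, 1.7670, -1.0269)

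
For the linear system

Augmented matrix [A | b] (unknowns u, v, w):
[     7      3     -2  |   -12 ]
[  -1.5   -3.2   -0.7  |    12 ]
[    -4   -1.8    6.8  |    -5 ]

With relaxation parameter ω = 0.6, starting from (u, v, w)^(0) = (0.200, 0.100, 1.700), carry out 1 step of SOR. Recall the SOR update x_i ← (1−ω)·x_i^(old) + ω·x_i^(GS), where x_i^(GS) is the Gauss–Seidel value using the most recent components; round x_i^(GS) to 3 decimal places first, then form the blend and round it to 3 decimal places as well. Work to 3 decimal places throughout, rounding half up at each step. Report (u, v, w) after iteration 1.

(-0.683, -2.241, -0.358)

Iteration 1:
  u: GS value = (-12 - (3)·0.100 - (-2)·1.700) / (7) = -1.271;  u ← (1−ω)·0.200 + ω·-1.271 = -0.683
  v: GS value = (12 - (-1.5)·-0.683 - (-0.7)·1.700) / (-3.2) = -3.802;  v ← (1−ω)·0.100 + ω·-3.802 = -2.241
  w: GS value = (-5 - (-4)·-0.683 - (-1.8)·-2.241) / (6.8) = -1.730;  w ← (1−ω)·1.700 + ω·-1.730 = -0.358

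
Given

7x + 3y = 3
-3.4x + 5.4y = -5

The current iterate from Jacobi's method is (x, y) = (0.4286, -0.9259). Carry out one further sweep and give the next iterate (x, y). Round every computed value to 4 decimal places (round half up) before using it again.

(0.8254, -0.6561)

One sweep:
  x = (3 - (3)·-0.9259) / (7) = 0.8254
  y = (-5 - (-3.4)·0.4286) / (5.4) = -0.6561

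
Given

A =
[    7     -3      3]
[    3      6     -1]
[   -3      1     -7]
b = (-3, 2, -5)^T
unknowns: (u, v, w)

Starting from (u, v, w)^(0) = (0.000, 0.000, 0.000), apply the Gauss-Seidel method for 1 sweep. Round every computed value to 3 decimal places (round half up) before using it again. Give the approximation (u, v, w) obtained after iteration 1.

Iteration 1:
  u = (-3 - (-3)·0.000 - (3)·0.000) / (7) = -0.429
  v = (2 - (3)·-0.429 - (-1)·0.000) / (6) = 0.548
  w = (-5 - (-3)·-0.429 - (1)·0.548) / (-7) = 0.976

(-0.429, 0.548, 0.976)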